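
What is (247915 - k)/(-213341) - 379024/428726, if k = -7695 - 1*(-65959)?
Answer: -81084836905/45732416783 ≈ -1.7730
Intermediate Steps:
k = 58264 (k = -7695 + 65959 = 58264)
(247915 - k)/(-213341) - 379024/428726 = (247915 - 1*58264)/(-213341) - 379024/428726 = (247915 - 58264)*(-1/213341) - 379024*1/428726 = 189651*(-1/213341) - 189512/214363 = -189651/213341 - 189512/214363 = -81084836905/45732416783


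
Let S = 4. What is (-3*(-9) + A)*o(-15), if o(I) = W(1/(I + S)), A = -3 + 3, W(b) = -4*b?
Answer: 108/11 ≈ 9.8182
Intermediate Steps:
A = 0
o(I) = -4/(4 + I) (o(I) = -4/(I + 4) = -4/(4 + I))
(-3*(-9) + A)*o(-15) = (-3*(-9) + 0)*(-4/(4 - 15)) = (27 + 0)*(-4/(-11)) = 27*(-4*(-1/11)) = 27*(4/11) = 108/11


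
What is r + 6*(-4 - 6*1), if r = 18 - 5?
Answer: -47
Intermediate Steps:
r = 13
r + 6*(-4 - 6*1) = 13 + 6*(-4 - 6*1) = 13 + 6*(-4 - 6) = 13 + 6*(-10) = 13 - 60 = -47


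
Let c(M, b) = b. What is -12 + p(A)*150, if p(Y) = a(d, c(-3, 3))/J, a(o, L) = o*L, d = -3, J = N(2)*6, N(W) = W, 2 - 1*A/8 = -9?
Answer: -249/2 ≈ -124.50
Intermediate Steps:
A = 88 (A = 16 - 8*(-9) = 16 + 72 = 88)
J = 12 (J = 2*6 = 12)
a(o, L) = L*o
p(Y) = -¾ (p(Y) = (3*(-3))/12 = -9*1/12 = -¾)
-12 + p(A)*150 = -12 - ¾*150 = -12 - 225/2 = -249/2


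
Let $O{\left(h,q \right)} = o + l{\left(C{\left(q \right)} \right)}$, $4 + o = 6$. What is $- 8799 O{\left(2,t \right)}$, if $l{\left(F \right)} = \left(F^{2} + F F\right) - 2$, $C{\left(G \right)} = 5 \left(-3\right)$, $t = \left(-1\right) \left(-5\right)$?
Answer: $-3959550$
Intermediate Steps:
$o = 2$ ($o = -4 + 6 = 2$)
$t = 5$
$C{\left(G \right)} = -15$
$l{\left(F \right)} = -2 + 2 F^{2}$ ($l{\left(F \right)} = \left(F^{2} + F^{2}\right) - 2 = 2 F^{2} - 2 = -2 + 2 F^{2}$)
$O{\left(h,q \right)} = 450$ ($O{\left(h,q \right)} = 2 - \left(2 - 2 \left(-15\right)^{2}\right) = 2 + \left(-2 + 2 \cdot 225\right) = 2 + \left(-2 + 450\right) = 2 + 448 = 450$)
$- 8799 O{\left(2,t \right)} = \left(-8799\right) 450 = -3959550$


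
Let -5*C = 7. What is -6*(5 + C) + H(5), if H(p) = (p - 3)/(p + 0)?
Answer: -106/5 ≈ -21.200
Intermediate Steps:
C = -7/5 (C = -⅕*7 = -7/5 ≈ -1.4000)
H(p) = (-3 + p)/p
-6*(5 + C) + H(5) = -6*(5 - 7/5) + (-3 + 5)/5 = -6*18/5 + (⅕)*2 = -108/5 + ⅖ = -106/5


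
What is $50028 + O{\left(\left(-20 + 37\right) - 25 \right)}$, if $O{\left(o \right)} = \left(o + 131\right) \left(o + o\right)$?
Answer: $48060$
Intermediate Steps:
$O{\left(o \right)} = 2 o \left(131 + o\right)$ ($O{\left(o \right)} = \left(131 + o\right) 2 o = 2 o \left(131 + o\right)$)
$50028 + O{\left(\left(-20 + 37\right) - 25 \right)} = 50028 + 2 \left(\left(-20 + 37\right) - 25\right) \left(131 + \left(\left(-20 + 37\right) - 25\right)\right) = 50028 + 2 \left(17 - 25\right) \left(131 + \left(17 - 25\right)\right) = 50028 + 2 \left(-8\right) \left(131 - 8\right) = 50028 + 2 \left(-8\right) 123 = 50028 - 1968 = 48060$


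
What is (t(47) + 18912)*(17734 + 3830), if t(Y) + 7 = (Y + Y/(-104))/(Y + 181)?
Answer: 805559521197/1976 ≈ 4.0767e+8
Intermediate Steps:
t(Y) = -7 + 103*Y/(104*(181 + Y)) (t(Y) = -7 + (Y + Y/(-104))/(Y + 181) = -7 + (Y + Y*(-1/104))/(181 + Y) = -7 + (Y - Y/104)/(181 + Y) = -7 + (103*Y/104)/(181 + Y) = -7 + 103*Y/(104*(181 + Y)))
(t(47) + 18912)*(17734 + 3830) = ((-131768 - 625*47)/(104*(181 + 47)) + 18912)*(17734 + 3830) = ((1/104)*(-131768 - 29375)/228 + 18912)*21564 = ((1/104)*(1/228)*(-161143) + 18912)*21564 = (-161143/23712 + 18912)*21564 = (448280201/23712)*21564 = 805559521197/1976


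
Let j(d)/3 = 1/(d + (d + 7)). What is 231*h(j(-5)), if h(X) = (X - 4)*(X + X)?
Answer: 2310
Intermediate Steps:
j(d) = 3/(7 + 2*d) (j(d) = 3/(d + (d + 7)) = 3/(d + (7 + d)) = 3/(7 + 2*d))
h(X) = 2*X*(-4 + X) (h(X) = (-4 + X)*(2*X) = 2*X*(-4 + X))
231*h(j(-5)) = 231*(2*(3/(7 + 2*(-5)))*(-4 + 3/(7 + 2*(-5)))) = 231*(2*(3/(7 - 10))*(-4 + 3/(7 - 10))) = 231*(2*(3/(-3))*(-4 + 3/(-3))) = 231*(2*(3*(-⅓))*(-4 + 3*(-⅓))) = 231*(2*(-1)*(-4 - 1)) = 231*(2*(-1)*(-5)) = 231*10 = 2310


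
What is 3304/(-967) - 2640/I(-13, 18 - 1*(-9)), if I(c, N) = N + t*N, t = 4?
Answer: -199928/8703 ≈ -22.972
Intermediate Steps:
I(c, N) = 5*N (I(c, N) = N + 4*N = 5*N)
3304/(-967) - 2640/I(-13, 18 - 1*(-9)) = 3304/(-967) - 2640*1/(5*(18 - 1*(-9))) = 3304*(-1/967) - 2640*1/(5*(18 + 9)) = -3304/967 - 2640/(5*27) = -3304/967 - 2640/135 = -3304/967 - 2640*1/135 = -3304/967 - 176/9 = -199928/8703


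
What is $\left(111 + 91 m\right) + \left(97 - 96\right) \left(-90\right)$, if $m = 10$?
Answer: $931$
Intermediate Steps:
$\left(111 + 91 m\right) + \left(97 - 96\right) \left(-90\right) = \left(111 + 91 \cdot 10\right) + \left(97 - 96\right) \left(-90\right) = \left(111 + 910\right) + 1 \left(-90\right) = 1021 - 90 = 931$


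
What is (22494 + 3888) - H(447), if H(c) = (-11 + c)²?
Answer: -163714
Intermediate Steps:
(22494 + 3888) - H(447) = (22494 + 3888) - (-11 + 447)² = 26382 - 1*436² = 26382 - 1*190096 = 26382 - 190096 = -163714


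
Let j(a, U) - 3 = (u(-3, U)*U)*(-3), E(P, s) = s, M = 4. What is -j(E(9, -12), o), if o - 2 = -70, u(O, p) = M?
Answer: -819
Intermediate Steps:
u(O, p) = 4
o = -68 (o = 2 - 70 = -68)
j(a, U) = 3 - 12*U (j(a, U) = 3 + (4*U)*(-3) = 3 - 12*U)
-j(E(9, -12), o) = -(3 - 12*(-68)) = -(3 + 816) = -1*819 = -819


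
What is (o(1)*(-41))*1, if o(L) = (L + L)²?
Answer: -164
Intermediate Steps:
o(L) = 4*L² (o(L) = (2*L)² = 4*L²)
(o(1)*(-41))*1 = ((4*1²)*(-41))*1 = ((4*1)*(-41))*1 = (4*(-41))*1 = -164*1 = -164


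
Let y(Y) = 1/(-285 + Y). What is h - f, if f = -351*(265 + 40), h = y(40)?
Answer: 26228474/245 ≈ 1.0706e+5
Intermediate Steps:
h = -1/245 (h = 1/(-285 + 40) = 1/(-245) = -1/245 ≈ -0.0040816)
f = -107055 (f = -351*305 = -107055)
h - f = -1/245 - 1*(-107055) = -1/245 + 107055 = 26228474/245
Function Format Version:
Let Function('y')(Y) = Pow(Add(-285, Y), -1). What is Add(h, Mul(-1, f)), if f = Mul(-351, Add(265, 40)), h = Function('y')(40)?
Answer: Rational(26228474, 245) ≈ 1.0706e+5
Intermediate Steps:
h = Rational(-1, 245) (h = Pow(Add(-285, 40), -1) = Pow(-245, -1) = Rational(-1, 245) ≈ -0.0040816)
f = -107055 (f = Mul(-351, 305) = -107055)
Add(h, Mul(-1, f)) = Add(Rational(-1, 245), Mul(-1, -107055)) = Add(Rational(-1, 245), 107055) = Rational(26228474, 245)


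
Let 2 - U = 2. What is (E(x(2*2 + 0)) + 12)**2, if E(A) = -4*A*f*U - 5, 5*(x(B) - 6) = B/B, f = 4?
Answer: 49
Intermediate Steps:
U = 0 (U = 2 - 1*2 = 2 - 2 = 0)
x(B) = 31/5 (x(B) = 6 + (B/B)/5 = 6 + (1/5)*1 = 6 + 1/5 = 31/5)
E(A) = -5 (E(A) = -4*A*4*0 - 5 = -4*4*A*0 - 5 = -4*0 - 5 = 0 - 5 = -5)
(E(x(2*2 + 0)) + 12)**2 = (-5 + 12)**2 = 7**2 = 49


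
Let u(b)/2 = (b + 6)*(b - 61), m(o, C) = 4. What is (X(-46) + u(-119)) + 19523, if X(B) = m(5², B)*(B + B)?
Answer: 59835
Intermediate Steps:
X(B) = 8*B (X(B) = 4*(B + B) = 4*(2*B) = 8*B)
u(b) = 2*(-61 + b)*(6 + b) (u(b) = 2*((b + 6)*(b - 61)) = 2*((6 + b)*(-61 + b)) = 2*((-61 + b)*(6 + b)) = 2*(-61 + b)*(6 + b))
(X(-46) + u(-119)) + 19523 = (8*(-46) + (-732 - 110*(-119) + 2*(-119)²)) + 19523 = (-368 + (-732 + 13090 + 2*14161)) + 19523 = (-368 + (-732 + 13090 + 28322)) + 19523 = (-368 + 40680) + 19523 = 40312 + 19523 = 59835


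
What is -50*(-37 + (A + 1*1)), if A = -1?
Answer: 1850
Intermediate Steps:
-50*(-37 + (A + 1*1)) = -50*(-37 + (-1 + 1*1)) = -50*(-37 + (-1 + 1)) = -50*(-37 + 0) = -50*(-37) = 1850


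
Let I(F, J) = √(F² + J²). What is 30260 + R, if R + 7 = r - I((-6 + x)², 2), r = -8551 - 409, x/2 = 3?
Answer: 21291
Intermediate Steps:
x = 6 (x = 2*3 = 6)
r = -8960
R = -8969 (R = -7 + (-8960 - √(((-6 + 6)²)² + 2²)) = -7 + (-8960 - √((0²)² + 4)) = -7 + (-8960 - √(0² + 4)) = -7 + (-8960 - √(0 + 4)) = -7 + (-8960 - √4) = -7 + (-8960 - 1*2) = -7 + (-8960 - 2) = -7 - 8962 = -8969)
30260 + R = 30260 - 8969 = 21291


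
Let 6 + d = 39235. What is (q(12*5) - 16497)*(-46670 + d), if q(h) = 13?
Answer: 122657444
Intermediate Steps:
d = 39229 (d = -6 + 39235 = 39229)
(q(12*5) - 16497)*(-46670 + d) = (13 - 16497)*(-46670 + 39229) = -16484*(-7441) = 122657444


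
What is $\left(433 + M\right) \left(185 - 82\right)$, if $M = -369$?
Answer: $6592$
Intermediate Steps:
$\left(433 + M\right) \left(185 - 82\right) = \left(433 - 369\right) \left(185 - 82\right) = 64 \cdot 103 = 6592$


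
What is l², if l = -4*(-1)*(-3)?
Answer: 144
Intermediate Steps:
l = -12 (l = 4*(-3) = -12)
l² = (-12)² = 144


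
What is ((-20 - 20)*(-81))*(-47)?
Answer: -152280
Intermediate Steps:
((-20 - 20)*(-81))*(-47) = -40*(-81)*(-47) = 3240*(-47) = -152280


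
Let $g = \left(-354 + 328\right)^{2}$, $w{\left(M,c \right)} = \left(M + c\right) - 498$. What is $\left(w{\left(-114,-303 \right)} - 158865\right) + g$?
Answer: $-159104$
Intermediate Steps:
$w{\left(M,c \right)} = -498 + M + c$
$g = 676$ ($g = \left(-26\right)^{2} = 676$)
$\left(w{\left(-114,-303 \right)} - 158865\right) + g = \left(\left(-498 - 114 - 303\right) - 158865\right) + 676 = \left(-915 - 158865\right) + 676 = -159780 + 676 = -159104$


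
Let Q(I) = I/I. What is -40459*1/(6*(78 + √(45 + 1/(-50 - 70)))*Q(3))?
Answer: -63116040/724681 + 40459*√161970/2174043 ≈ -79.605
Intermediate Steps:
Q(I) = 1
-40459*1/(6*(78 + √(45 + 1/(-50 - 70)))*Q(3)) = -40459*1/(6*(78 + √(45 + 1/(-50 - 70)))) = -40459*1/(6*(78 + √(45 + 1/(-120)))) = -40459*1/(6*(78 + √(45 - 1/120))) = -40459*1/(6*(78 + √(5399/120))) = -40459*1/(6*(78 + √161970/60)) = -40459/(468 + √161970/10)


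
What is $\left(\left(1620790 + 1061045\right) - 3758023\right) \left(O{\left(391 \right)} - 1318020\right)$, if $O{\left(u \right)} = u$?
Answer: $1418016518252$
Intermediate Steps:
$\left(\left(1620790 + 1061045\right) - 3758023\right) \left(O{\left(391 \right)} - 1318020\right) = \left(\left(1620790 + 1061045\right) - 3758023\right) \left(391 - 1318020\right) = \left(2681835 - 3758023\right) \left(-1317629\right) = \left(-1076188\right) \left(-1317629\right) = 1418016518252$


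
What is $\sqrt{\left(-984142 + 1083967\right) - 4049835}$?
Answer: $3 i \sqrt{438890} \approx 1987.5 i$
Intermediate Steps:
$\sqrt{\left(-984142 + 1083967\right) - 4049835} = \sqrt{99825 - 4049835} = \sqrt{-3950010} = 3 i \sqrt{438890}$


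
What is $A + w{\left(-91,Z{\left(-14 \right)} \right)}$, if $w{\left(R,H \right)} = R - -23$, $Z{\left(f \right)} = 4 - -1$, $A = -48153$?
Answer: $-48221$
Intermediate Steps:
$Z{\left(f \right)} = 5$ ($Z{\left(f \right)} = 4 + 1 = 5$)
$w{\left(R,H \right)} = 23 + R$ ($w{\left(R,H \right)} = R + 23 = 23 + R$)
$A + w{\left(-91,Z{\left(-14 \right)} \right)} = -48153 + \left(23 - 91\right) = -48153 - 68 = -48221$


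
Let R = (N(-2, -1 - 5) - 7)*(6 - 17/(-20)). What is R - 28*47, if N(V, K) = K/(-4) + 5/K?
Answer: -81563/60 ≈ -1359.4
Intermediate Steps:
N(V, K) = 5/K - K/4 (N(V, K) = K*(-¼) + 5/K = -K/4 + 5/K = 5/K - K/4)
R = -2603/60 (R = ((5/(-1 - 5) - (-1 - 5)/4) - 7)*(6 - 17/(-20)) = ((5/(-6) - ¼*(-6)) - 7)*(6 - 17*(-1/20)) = ((5*(-⅙) + 3/2) - 7)*(6 + 17/20) = ((-⅚ + 3/2) - 7)*(137/20) = (⅔ - 7)*(137/20) = -19/3*137/20 = -2603/60 ≈ -43.383)
R - 28*47 = -2603/60 - 28*47 = -2603/60 - 1316 = -81563/60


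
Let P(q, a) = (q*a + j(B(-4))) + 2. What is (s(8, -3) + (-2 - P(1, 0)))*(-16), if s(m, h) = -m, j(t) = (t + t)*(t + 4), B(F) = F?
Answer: 192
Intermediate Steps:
j(t) = 2*t*(4 + t) (j(t) = (2*t)*(4 + t) = 2*t*(4 + t))
P(q, a) = 2 + a*q (P(q, a) = (q*a + 2*(-4)*(4 - 4)) + 2 = (a*q + 2*(-4)*0) + 2 = (a*q + 0) + 2 = a*q + 2 = 2 + a*q)
(s(8, -3) + (-2 - P(1, 0)))*(-16) = (-1*8 + (-2 - (2 + 0*1)))*(-16) = (-8 + (-2 - (2 + 0)))*(-16) = (-8 + (-2 - 1*2))*(-16) = (-8 + (-2 - 2))*(-16) = (-8 - 4)*(-16) = -12*(-16) = 192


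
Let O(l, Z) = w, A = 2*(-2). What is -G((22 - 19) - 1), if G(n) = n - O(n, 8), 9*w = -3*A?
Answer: -⅔ ≈ -0.66667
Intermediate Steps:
A = -4
w = 4/3 (w = (-3*(-4))/9 = (⅑)*12 = 4/3 ≈ 1.3333)
O(l, Z) = 4/3
G(n) = -4/3 + n (G(n) = n - 1*4/3 = n - 4/3 = -4/3 + n)
-G((22 - 19) - 1) = -(-4/3 + ((22 - 19) - 1)) = -(-4/3 + (3 - 1)) = -(-4/3 + 2) = -1*⅔ = -⅔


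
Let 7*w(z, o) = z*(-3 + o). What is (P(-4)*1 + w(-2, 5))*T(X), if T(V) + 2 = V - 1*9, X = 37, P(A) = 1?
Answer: 78/7 ≈ 11.143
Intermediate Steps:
w(z, o) = z*(-3 + o)/7 (w(z, o) = (z*(-3 + o))/7 = z*(-3 + o)/7)
T(V) = -11 + V (T(V) = -2 + (V - 1*9) = -2 + (V - 9) = -2 + (-9 + V) = -11 + V)
(P(-4)*1 + w(-2, 5))*T(X) = (1*1 + (⅐)*(-2)*(-3 + 5))*(-11 + 37) = (1 + (⅐)*(-2)*2)*26 = (1 - 4/7)*26 = (3/7)*26 = 78/7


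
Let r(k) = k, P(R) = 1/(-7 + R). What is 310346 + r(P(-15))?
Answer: 6827611/22 ≈ 3.1035e+5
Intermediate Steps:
310346 + r(P(-15)) = 310346 + 1/(-7 - 15) = 310346 + 1/(-22) = 310346 - 1/22 = 6827611/22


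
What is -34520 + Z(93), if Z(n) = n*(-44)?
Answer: -38612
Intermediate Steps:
Z(n) = -44*n
-34520 + Z(93) = -34520 - 44*93 = -34520 - 4092 = -38612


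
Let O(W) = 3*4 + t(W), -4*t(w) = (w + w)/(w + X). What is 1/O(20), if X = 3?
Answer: 23/266 ≈ 0.086466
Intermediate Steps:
t(w) = -w/(2*(3 + w)) (t(w) = -(w + w)/(4*(w + 3)) = -2*w/(4*(3 + w)) = -w/(2*(3 + w)))
O(W) = 12 - W/(6 + 2*W) (O(W) = 3*4 - W/(6 + 2*W) = 12 - W/(6 + 2*W))
1/O(20) = 1/((72 + 23*20)/(2*(3 + 20))) = 1/((1/2)*(72 + 460)/23) = 1/((1/2)*(1/23)*532) = 1/(266/23) = 23/266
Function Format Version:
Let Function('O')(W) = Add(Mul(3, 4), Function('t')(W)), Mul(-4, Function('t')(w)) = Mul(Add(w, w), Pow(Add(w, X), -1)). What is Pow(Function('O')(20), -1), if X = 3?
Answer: Rational(23, 266) ≈ 0.086466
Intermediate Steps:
Function('t')(w) = Mul(Rational(-1, 2), w, Pow(Add(3, w), -1)) (Function('t')(w) = Mul(Rational(-1, 4), Mul(Add(w, w), Pow(Add(w, 3), -1))) = Mul(Rational(-1, 4), Mul(Mul(2, w), Pow(Add(3, w), -1))) = Mul(Rational(-1, 4), Mul(2, w, Pow(Add(3, w), -1))) = Mul(Rational(-1, 2), w, Pow(Add(3, w), -1)))
Function('O')(W) = Add(12, Mul(-1, W, Pow(Add(6, Mul(2, W)), -1))) (Function('O')(W) = Add(Mul(3, 4), Mul(-1, W, Pow(Add(6, Mul(2, W)), -1))) = Add(12, Mul(-1, W, Pow(Add(6, Mul(2, W)), -1))))
Pow(Function('O')(20), -1) = Pow(Mul(Rational(1, 2), Pow(Add(3, 20), -1), Add(72, Mul(23, 20))), -1) = Pow(Mul(Rational(1, 2), Pow(23, -1), Add(72, 460)), -1) = Pow(Mul(Rational(1, 2), Rational(1, 23), 532), -1) = Pow(Rational(266, 23), -1) = Rational(23, 266)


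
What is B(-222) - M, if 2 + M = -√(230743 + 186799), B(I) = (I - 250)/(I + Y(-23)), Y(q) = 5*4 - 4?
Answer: 442/103 + √417542 ≈ 650.47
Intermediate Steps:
Y(q) = 16 (Y(q) = 20 - 4 = 16)
B(I) = (-250 + I)/(16 + I) (B(I) = (I - 250)/(I + 16) = (-250 + I)/(16 + I))
M = -2 - √417542 (M = -2 - √(230743 + 186799) = -2 - √417542 ≈ -648.17)
B(-222) - M = (-250 - 222)/(16 - 222) - (-2 - √417542) = -472/(-206) + (2 + √417542) = -1/206*(-472) + (2 + √417542) = 236/103 + (2 + √417542) = 442/103 + √417542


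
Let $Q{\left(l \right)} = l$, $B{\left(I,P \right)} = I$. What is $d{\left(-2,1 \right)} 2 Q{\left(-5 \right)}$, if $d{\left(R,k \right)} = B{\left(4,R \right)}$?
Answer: $-40$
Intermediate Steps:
$d{\left(R,k \right)} = 4$
$d{\left(-2,1 \right)} 2 Q{\left(-5 \right)} = 4 \cdot 2 \left(-5\right) = 8 \left(-5\right) = -40$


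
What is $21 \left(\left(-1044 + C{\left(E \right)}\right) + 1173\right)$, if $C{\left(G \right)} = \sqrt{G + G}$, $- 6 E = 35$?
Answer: $2709 + 7 i \sqrt{105} \approx 2709.0 + 71.729 i$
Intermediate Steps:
$E = - \frac{35}{6}$ ($E = \left(- \frac{1}{6}\right) 35 = - \frac{35}{6} \approx -5.8333$)
$C{\left(G \right)} = \sqrt{2} \sqrt{G}$ ($C{\left(G \right)} = \sqrt{2 G} = \sqrt{2} \sqrt{G}$)
$21 \left(\left(-1044 + C{\left(E \right)}\right) + 1173\right) = 21 \left(\left(-1044 + \sqrt{2} \sqrt{- \frac{35}{6}}\right) + 1173\right) = 21 \left(\left(-1044 + \sqrt{2} \frac{i \sqrt{210}}{6}\right) + 1173\right) = 21 \left(\left(-1044 + \frac{i \sqrt{105}}{3}\right) + 1173\right) = 21 \left(129 + \frac{i \sqrt{105}}{3}\right) = 2709 + 7 i \sqrt{105}$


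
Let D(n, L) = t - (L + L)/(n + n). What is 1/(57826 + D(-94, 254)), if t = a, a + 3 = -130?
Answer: 47/2711698 ≈ 1.7332e-5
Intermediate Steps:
a = -133 (a = -3 - 130 = -133)
t = -133
D(n, L) = -133 - L/n (D(n, L) = -133 - (L + L)/(n + n) = -133 - 2*L/(2*n) = -133 - 2*L*1/(2*n) = -133 - L/n)
1/(57826 + D(-94, 254)) = 1/(57826 + (-133 - 1*254/(-94))) = 1/(57826 + (-133 - 1*254*(-1/94))) = 1/(57826 + (-133 + 127/47)) = 1/(57826 - 6124/47) = 1/(2711698/47) = 47/2711698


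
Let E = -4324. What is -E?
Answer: 4324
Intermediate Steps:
-E = -1*(-4324) = 4324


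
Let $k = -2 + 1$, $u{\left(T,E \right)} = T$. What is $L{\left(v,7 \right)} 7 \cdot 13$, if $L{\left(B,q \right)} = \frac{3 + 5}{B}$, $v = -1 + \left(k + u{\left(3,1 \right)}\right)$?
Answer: $728$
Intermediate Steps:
$k = -1$
$v = 1$ ($v = -1 + \left(-1 + 3\right) = -1 + 2 = 1$)
$L{\left(B,q \right)} = \frac{8}{B}$
$L{\left(v,7 \right)} 7 \cdot 13 = \frac{8}{1} \cdot 7 \cdot 13 = 8 \cdot 1 \cdot 7 \cdot 13 = 8 \cdot 7 \cdot 13 = 56 \cdot 13 = 728$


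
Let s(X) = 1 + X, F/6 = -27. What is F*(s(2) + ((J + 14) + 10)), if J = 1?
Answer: -4536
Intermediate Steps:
F = -162 (F = 6*(-27) = -162)
F*(s(2) + ((J + 14) + 10)) = -162*((1 + 2) + ((1 + 14) + 10)) = -162*(3 + (15 + 10)) = -162*(3 + 25) = -162*28 = -4536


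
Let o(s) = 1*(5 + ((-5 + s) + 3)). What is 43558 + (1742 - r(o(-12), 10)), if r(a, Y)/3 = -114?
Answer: 45642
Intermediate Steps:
o(s) = 3 + s (o(s) = 1*(5 + (-2 + s)) = 1*(3 + s) = 3 + s)
r(a, Y) = -342 (r(a, Y) = 3*(-114) = -342)
43558 + (1742 - r(o(-12), 10)) = 43558 + (1742 - 1*(-342)) = 43558 + (1742 + 342) = 43558 + 2084 = 45642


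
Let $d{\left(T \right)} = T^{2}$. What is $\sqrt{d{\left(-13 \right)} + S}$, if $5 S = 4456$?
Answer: $\frac{3 \sqrt{2945}}{5} \approx 32.561$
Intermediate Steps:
$S = \frac{4456}{5}$ ($S = \frac{1}{5} \cdot 4456 = \frac{4456}{5} \approx 891.2$)
$\sqrt{d{\left(-13 \right)} + S} = \sqrt{\left(-13\right)^{2} + \frac{4456}{5}} = \sqrt{169 + \frac{4456}{5}} = \sqrt{\frac{5301}{5}} = \frac{3 \sqrt{2945}}{5}$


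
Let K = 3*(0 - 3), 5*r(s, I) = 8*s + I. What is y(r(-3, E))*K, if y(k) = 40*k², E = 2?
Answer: -34848/5 ≈ -6969.6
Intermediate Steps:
r(s, I) = I/5 + 8*s/5 (r(s, I) = (8*s + I)/5 = (I + 8*s)/5 = I/5 + 8*s/5)
K = -9 (K = 3*(-3) = -9)
y(r(-3, E))*K = (40*((⅕)*2 + (8/5)*(-3))²)*(-9) = (40*(⅖ - 24/5)²)*(-9) = (40*(-22/5)²)*(-9) = (40*(484/25))*(-9) = (3872/5)*(-9) = -34848/5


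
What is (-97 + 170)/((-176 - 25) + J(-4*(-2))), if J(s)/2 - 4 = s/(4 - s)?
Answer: -73/197 ≈ -0.37056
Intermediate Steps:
J(s) = 8 + 2*s/(4 - s) (J(s) = 8 + 2*(s/(4 - s)) = 8 + 2*s/(4 - s))
(-97 + 170)/((-176 - 25) + J(-4*(-2))) = (-97 + 170)/((-176 - 25) + 2*(-16 + 3*(-4*(-2)))/(-4 - 4*(-2))) = 73/(-201 + 2*(-16 + 3*8)/(-4 + 8)) = 73/(-201 + 2*(-16 + 24)/4) = 73/(-201 + 2*(¼)*8) = 73/(-201 + 4) = 73/(-197) = -1/197*73 = -73/197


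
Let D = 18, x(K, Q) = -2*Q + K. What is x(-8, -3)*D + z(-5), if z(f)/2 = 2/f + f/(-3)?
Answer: -502/15 ≈ -33.467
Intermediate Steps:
x(K, Q) = K - 2*Q
z(f) = 4/f - 2*f/3 (z(f) = 2*(2/f + f/(-3)) = 2*(2/f + f*(-⅓)) = 2*(2/f - f/3) = 4/f - 2*f/3)
x(-8, -3)*D + z(-5) = (-8 - 2*(-3))*18 + (4/(-5) - ⅔*(-5)) = (-8 + 6)*18 + (4*(-⅕) + 10/3) = -2*18 + (-⅘ + 10/3) = -36 + 38/15 = -502/15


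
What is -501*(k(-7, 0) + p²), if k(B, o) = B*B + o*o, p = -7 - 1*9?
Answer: -152805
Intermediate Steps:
p = -16 (p = -7 - 9 = -16)
k(B, o) = B² + o²
-501*(k(-7, 0) + p²) = -501*(((-7)² + 0²) + (-16)²) = -501*((49 + 0) + 256) = -501*(49 + 256) = -501*305 = -152805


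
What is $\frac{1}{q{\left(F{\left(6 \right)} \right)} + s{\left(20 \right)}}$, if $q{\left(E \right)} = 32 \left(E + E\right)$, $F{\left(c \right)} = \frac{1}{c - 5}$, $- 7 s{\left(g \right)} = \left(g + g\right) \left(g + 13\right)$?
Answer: $- \frac{7}{872} \approx -0.0080275$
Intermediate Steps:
$s{\left(g \right)} = - \frac{2 g \left(13 + g\right)}{7}$ ($s{\left(g \right)} = - \frac{\left(g + g\right) \left(g + 13\right)}{7} = - \frac{2 g \left(13 + g\right)}{7}$)
$F{\left(c \right)} = \frac{1}{-5 + c}$
$q{\left(E \right)} = 64 E$ ($q{\left(E \right)} = 32 \cdot 2 E = 64 E$)
$\frac{1}{q{\left(F{\left(6 \right)} \right)} + s{\left(20 \right)}} = \frac{1}{\frac{64}{-5 + 6} - \frac{40 \left(13 + 20\right)}{7}} = \frac{1}{\frac{64}{1} - \frac{40}{7} \cdot 33} = \frac{1}{64 \cdot 1 - \frac{1320}{7}} = \frac{1}{64 - \frac{1320}{7}} = \frac{1}{- \frac{872}{7}} = - \frac{7}{872}$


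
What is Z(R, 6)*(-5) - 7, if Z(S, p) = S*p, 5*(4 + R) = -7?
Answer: 155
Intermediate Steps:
R = -27/5 (R = -4 + (⅕)*(-7) = -4 - 7/5 = -27/5 ≈ -5.4000)
Z(R, 6)*(-5) - 7 = -27/5*6*(-5) - 7 = -162/5*(-5) - 7 = 162 - 7 = 155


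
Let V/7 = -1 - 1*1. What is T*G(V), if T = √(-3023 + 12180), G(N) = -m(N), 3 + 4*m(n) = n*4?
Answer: 59*√9157/4 ≈ 1411.5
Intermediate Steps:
m(n) = -¾ + n (m(n) = -¾ + (n*4)/4 = -¾ + (4*n)/4 = -¾ + n)
V = -14 (V = 7*(-1 - 1*1) = 7*(-1 - 1) = 7*(-2) = -14)
G(N) = ¾ - N (G(N) = -(-¾ + N) = ¾ - N)
T = √9157 ≈ 95.692
T*G(V) = √9157*(¾ - 1*(-14)) = √9157*(¾ + 14) = √9157*(59/4) = 59*√9157/4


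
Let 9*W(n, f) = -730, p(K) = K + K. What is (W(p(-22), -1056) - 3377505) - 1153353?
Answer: -40778452/9 ≈ -4.5309e+6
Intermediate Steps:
p(K) = 2*K
W(n, f) = -730/9 (W(n, f) = (⅑)*(-730) = -730/9)
(W(p(-22), -1056) - 3377505) - 1153353 = (-730/9 - 3377505) - 1153353 = -30398275/9 - 1153353 = -40778452/9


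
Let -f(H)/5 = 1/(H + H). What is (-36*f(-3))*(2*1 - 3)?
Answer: 30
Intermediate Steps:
f(H) = -5/(2*H) (f(H) = -5/(H + H) = -5*1/(2*H) = -5/(2*H))
(-36*f(-3))*(2*1 - 3) = (-(-90)/(-3))*(2*1 - 3) = (-(-90)*(-1)/3)*(2 - 3) = -36*⅚*(-1) = -30*(-1) = 30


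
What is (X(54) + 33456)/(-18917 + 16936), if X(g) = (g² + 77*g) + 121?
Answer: -40651/1981 ≈ -20.520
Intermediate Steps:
X(g) = 121 + g² + 77*g
(X(54) + 33456)/(-18917 + 16936) = ((121 + 54² + 77*54) + 33456)/(-18917 + 16936) = ((121 + 2916 + 4158) + 33456)/(-1981) = (7195 + 33456)*(-1/1981) = 40651*(-1/1981) = -40651/1981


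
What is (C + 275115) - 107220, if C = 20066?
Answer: 187961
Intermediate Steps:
(C + 275115) - 107220 = (20066 + 275115) - 107220 = 295181 - 107220 = 187961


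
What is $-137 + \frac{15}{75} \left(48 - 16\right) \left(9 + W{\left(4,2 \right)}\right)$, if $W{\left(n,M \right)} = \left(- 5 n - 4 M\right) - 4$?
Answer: $- \frac{1421}{5} \approx -284.2$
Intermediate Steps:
$W{\left(n,M \right)} = -4 - 5 n - 4 M$
$-137 + \frac{15}{75} \left(48 - 16\right) \left(9 + W{\left(4,2 \right)}\right) = -137 + \frac{15}{75} \left(48 - 16\right) \left(9 - 32\right) = -137 + 15 \cdot \frac{1}{75} \cdot 32 \left(9 - 32\right) = -137 + \frac{32 \left(9 - 32\right)}{5} = -137 + \frac{32 \left(-23\right)}{5} = -137 + \frac{1}{5} \left(-736\right) = -137 - \frac{736}{5} = - \frac{1421}{5}$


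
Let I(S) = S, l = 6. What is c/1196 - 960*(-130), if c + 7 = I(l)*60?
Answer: 149261153/1196 ≈ 1.2480e+5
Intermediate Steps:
c = 353 (c = -7 + 6*60 = -7 + 360 = 353)
c/1196 - 960*(-130) = 353/1196 - 960*(-130) = 353*(1/1196) + 124800 = 353/1196 + 124800 = 149261153/1196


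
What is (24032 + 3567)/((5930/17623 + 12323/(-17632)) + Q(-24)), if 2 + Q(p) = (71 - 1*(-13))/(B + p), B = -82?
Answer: -454517526397792/51956207785 ≈ -8748.1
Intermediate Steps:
Q(p) = -2 + 84/(-82 + p) (Q(p) = -2 + (71 - 1*(-13))/(-82 + p) = -2 + (71 + 13)/(-82 + p) = -2 + 84/(-82 + p))
(24032 + 3567)/((5930/17623 + 12323/(-17632)) + Q(-24)) = (24032 + 3567)/((5930/17623 + 12323/(-17632)) + 2*(124 - 1*(-24))/(-82 - 24)) = 27599/((5930*(1/17623) + 12323*(-1/17632)) + 2*(124 + 24)/(-106)) = 27599/((5930/17623 - 12323/17632) + 2*(-1/106)*148) = 27599/(-112610469/310728736 - 148/53) = 27599/(-51956207785/16468623008) = 27599*(-16468623008/51956207785) = -454517526397792/51956207785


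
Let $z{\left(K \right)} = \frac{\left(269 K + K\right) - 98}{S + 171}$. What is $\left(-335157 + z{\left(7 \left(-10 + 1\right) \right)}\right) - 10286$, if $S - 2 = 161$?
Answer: $- \frac{57697535}{167} \approx -3.4549 \cdot 10^{5}$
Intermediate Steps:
$S = 163$ ($S = 2 + 161 = 163$)
$z{\left(K \right)} = - \frac{49}{167} + \frac{135 K}{167}$ ($z{\left(K \right)} = \frac{\left(269 K + K\right) - 98}{163 + 171} = \frac{270 K - 98}{334} = \left(-98 + 270 K\right) \frac{1}{334} = - \frac{49}{167} + \frac{135 K}{167}$)
$\left(-335157 + z{\left(7 \left(-10 + 1\right) \right)}\right) - 10286 = \left(-335157 + \left(- \frac{49}{167} + \frac{135 \cdot 7 \left(-10 + 1\right)}{167}\right)\right) - 10286 = \left(-335157 + \left(- \frac{49}{167} + \frac{135 \cdot 7 \left(-9\right)}{167}\right)\right) - 10286 = \left(-335157 + \left(- \frac{49}{167} + \frac{135}{167} \left(-63\right)\right)\right) - 10286 = \left(-335157 - \frac{8554}{167}\right) - 10286 = - \frac{55979773}{167} - 10286 = - \frac{57697535}{167}$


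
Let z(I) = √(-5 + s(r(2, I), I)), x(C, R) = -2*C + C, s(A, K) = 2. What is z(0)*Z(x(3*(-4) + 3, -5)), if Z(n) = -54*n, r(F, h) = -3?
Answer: -486*I*√3 ≈ -841.78*I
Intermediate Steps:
x(C, R) = -C
z(I) = I*√3 (z(I) = √(-5 + 2) = √(-3) = I*√3)
z(0)*Z(x(3*(-4) + 3, -5)) = (I*√3)*(-(-54)*(3*(-4) + 3)) = (I*√3)*(-(-54)*(-12 + 3)) = (I*√3)*(-(-54)*(-9)) = (I*√3)*(-54*9) = (I*√3)*(-486) = -486*I*√3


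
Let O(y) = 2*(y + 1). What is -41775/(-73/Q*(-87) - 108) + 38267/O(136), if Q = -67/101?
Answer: 8530070293/59246746 ≈ 143.98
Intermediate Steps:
Q = -67/101 (Q = -67*1/101 = -67/101 ≈ -0.66337)
O(y) = 2 + 2*y (O(y) = 2*(1 + y) = 2 + 2*y)
-41775/(-73/Q*(-87) - 108) + 38267/O(136) = -41775/(-73/(-67/101)*(-87) - 108) + 38267/(2 + 2*136) = -41775/(-73*(-101/67)*(-87) - 108) + 38267/(2 + 272) = -41775/((7373/67)*(-87) - 108) + 38267/274 = -41775/(-641451/67 - 108) + 38267*(1/274) = -41775/(-648687/67) + 38267/274 = -41775*(-67/648687) + 38267/274 = 932975/216229 + 38267/274 = 8530070293/59246746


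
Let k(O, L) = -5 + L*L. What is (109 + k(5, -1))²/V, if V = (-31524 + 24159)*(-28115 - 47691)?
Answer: 735/37220746 ≈ 1.9747e-5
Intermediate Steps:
k(O, L) = -5 + L²
V = 558311190 (V = -7365*(-75806) = 558311190)
(109 + k(5, -1))²/V = (109 + (-5 + (-1)²))²/558311190 = (109 + (-5 + 1))²*(1/558311190) = (109 - 4)²*(1/558311190) = 105²*(1/558311190) = 11025*(1/558311190) = 735/37220746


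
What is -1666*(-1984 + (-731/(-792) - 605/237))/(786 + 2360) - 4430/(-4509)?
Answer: 51896595340319/49308151464 ≈ 1052.5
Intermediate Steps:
-1666*(-1984 + (-731/(-792) - 605/237))/(786 + 2360) - 4430/(-4509) = -1666/(3146/(-1984 + (-731*(-1/792) - 605*1/237))) - 4430*(-1/4509) = -1666/(3146/(-1984 + (731/792 - 605/237))) + 4430/4509 = -1666/(3146/(-1984 - 101971/62568)) + 4430/4509 = -1666/(3146/(-124236883/62568)) + 4430/4509 = -1666/(3146*(-62568/124236883)) + 4430/4509 = -1666/(-196838928/124236883) + 4430/4509 = -1666*(-124236883/196838928) + 4430/4509 = 103489323539/98419464 + 4430/4509 = 51896595340319/49308151464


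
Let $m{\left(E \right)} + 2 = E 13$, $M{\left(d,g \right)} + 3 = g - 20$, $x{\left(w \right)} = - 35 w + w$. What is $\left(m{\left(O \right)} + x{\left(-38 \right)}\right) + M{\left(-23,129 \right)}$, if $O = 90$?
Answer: $2566$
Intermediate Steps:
$x{\left(w \right)} = - 34 w$
$M{\left(d,g \right)} = -23 + g$ ($M{\left(d,g \right)} = -3 + \left(g - 20\right) = -3 + \left(-20 + g\right) = -23 + g$)
$m{\left(E \right)} = -2 + 13 E$ ($m{\left(E \right)} = -2 + E 13 = -2 + 13 E$)
$\left(m{\left(O \right)} + x{\left(-38 \right)}\right) + M{\left(-23,129 \right)} = \left(\left(-2 + 13 \cdot 90\right) - -1292\right) + \left(-23 + 129\right) = \left(\left(-2 + 1170\right) + 1292\right) + 106 = \left(1168 + 1292\right) + 106 = 2460 + 106 = 2566$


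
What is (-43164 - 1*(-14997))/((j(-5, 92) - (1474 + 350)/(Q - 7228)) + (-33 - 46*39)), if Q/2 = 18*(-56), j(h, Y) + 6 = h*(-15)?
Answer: 21697979/1354094 ≈ 16.024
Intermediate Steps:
j(h, Y) = -6 - 15*h (j(h, Y) = -6 + h*(-15) = -6 - 15*h)
Q = -2016 (Q = 2*(18*(-56)) = 2*(-1008) = -2016)
(-43164 - 1*(-14997))/((j(-5, 92) - (1474 + 350)/(Q - 7228)) + (-33 - 46*39)) = (-43164 - 1*(-14997))/(((-6 - 15*(-5)) - (1474 + 350)/(-2016 - 7228)) + (-33 - 46*39)) = (-43164 + 14997)/(((-6 + 75) - 1824/(-9244)) + (-33 - 1794)) = -28167/((69 - 1824*(-1)/9244) - 1827) = -28167/((69 - 1*(-456/2311)) - 1827) = -28167/((69 + 456/2311) - 1827) = -28167/(159915/2311 - 1827) = -28167/(-4062282/2311) = -28167*(-2311/4062282) = 21697979/1354094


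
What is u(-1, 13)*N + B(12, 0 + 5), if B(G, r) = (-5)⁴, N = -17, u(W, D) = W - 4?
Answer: 710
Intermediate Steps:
u(W, D) = -4 + W
B(G, r) = 625
u(-1, 13)*N + B(12, 0 + 5) = (-4 - 1)*(-17) + 625 = -5*(-17) + 625 = 85 + 625 = 710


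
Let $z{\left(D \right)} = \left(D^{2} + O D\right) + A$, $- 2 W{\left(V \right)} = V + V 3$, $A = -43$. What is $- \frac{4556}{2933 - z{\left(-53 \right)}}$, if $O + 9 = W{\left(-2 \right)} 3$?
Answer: $- \frac{2278}{163} \approx -13.975$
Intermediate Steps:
$W{\left(V \right)} = - 2 V$ ($W{\left(V \right)} = - \frac{V + V 3}{2} = - \frac{V + 3 V}{2} = - \frac{4 V}{2} = - 2 V$)
$O = 3$ ($O = -9 + \left(-2\right) \left(-2\right) 3 = -9 + 4 \cdot 3 = -9 + 12 = 3$)
$z{\left(D \right)} = -43 + D^{2} + 3 D$ ($z{\left(D \right)} = \left(D^{2} + 3 D\right) - 43 = -43 + D^{2} + 3 D$)
$- \frac{4556}{2933 - z{\left(-53 \right)}} = - \frac{4556}{2933 - \left(-43 + \left(-53\right)^{2} + 3 \left(-53\right)\right)} = - \frac{4556}{2933 - \left(-43 + 2809 - 159\right)} = - \frac{4556}{2933 - 2607} = - \frac{4556}{326} = \left(-4556\right) \frac{1}{326} = - \frac{2278}{163}$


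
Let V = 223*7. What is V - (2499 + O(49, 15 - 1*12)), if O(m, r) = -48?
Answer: -890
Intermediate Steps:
V = 1561
V - (2499 + O(49, 15 - 1*12)) = 1561 - (2499 - 48) = 1561 - 1*2451 = 1561 - 2451 = -890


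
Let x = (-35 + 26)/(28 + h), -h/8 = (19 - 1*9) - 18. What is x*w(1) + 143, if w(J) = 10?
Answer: 6533/46 ≈ 142.02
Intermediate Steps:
h = 64 (h = -8*((19 - 1*9) - 18) = -8*((19 - 9) - 18) = -8*(10 - 18) = -8*(-8) = 64)
x = -9/92 (x = (-35 + 26)/(28 + 64) = -9/92 ≈ -0.097826)
x*w(1) + 143 = -9/92*10 + 143 = -45/46 + 143 = 6533/46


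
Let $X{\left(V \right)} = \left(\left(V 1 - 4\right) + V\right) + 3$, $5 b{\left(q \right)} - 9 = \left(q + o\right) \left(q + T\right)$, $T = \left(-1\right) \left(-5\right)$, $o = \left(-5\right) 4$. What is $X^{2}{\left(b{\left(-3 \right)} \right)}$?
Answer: $\frac{6241}{25} \approx 249.64$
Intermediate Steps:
$o = -20$
$T = 5$
$b{\left(q \right)} = \frac{9}{5} + \frac{\left(-20 + q\right) \left(5 + q\right)}{5}$ ($b{\left(q \right)} = \frac{9}{5} + \frac{\left(q - 20\right) \left(q + 5\right)}{5} = \frac{9}{5} + \frac{\left(-20 + q\right) \left(5 + q\right)}{5}$)
$X{\left(V \right)} = -1 + 2 V$ ($X{\left(V \right)} = \left(\left(V - 4\right) + V\right) + 3 = \left(\left(-4 + V\right) + V\right) + 3 = \left(-4 + 2 V\right) + 3 = -1 + 2 V$)
$X^{2}{\left(b{\left(-3 \right)} \right)} = \left(-1 + 2 \left(- \frac{91}{5} - -9 + \frac{\left(-3\right)^{2}}{5}\right)\right)^{2} = \left(-1 + 2 \left(- \frac{91}{5} + 9 + \frac{1}{5} \cdot 9\right)\right)^{2} = \left(-1 + 2 \left(- \frac{91}{5} + 9 + \frac{9}{5}\right)\right)^{2} = \left(-1 + 2 \left(- \frac{37}{5}\right)\right)^{2} = \left(-1 - \frac{74}{5}\right)^{2} = \left(- \frac{79}{5}\right)^{2} = \frac{6241}{25}$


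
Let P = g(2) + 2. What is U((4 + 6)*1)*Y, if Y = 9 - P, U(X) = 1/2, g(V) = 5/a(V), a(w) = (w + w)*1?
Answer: 23/8 ≈ 2.8750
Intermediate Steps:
a(w) = 2*w (a(w) = (2*w)*1 = 2*w)
g(V) = 5/(2*V) (g(V) = 5/((2*V)) = 5*(1/(2*V)) = 5/(2*V))
P = 13/4 (P = (5/2)/2 + 2 = (5/2)*(½) + 2 = 5/4 + 2 = 13/4 ≈ 3.2500)
U(X) = ½
Y = 23/4 (Y = 9 - 1*13/4 = 9 - 13/4 = 23/4 ≈ 5.7500)
U((4 + 6)*1)*Y = (½)*(23/4) = 23/8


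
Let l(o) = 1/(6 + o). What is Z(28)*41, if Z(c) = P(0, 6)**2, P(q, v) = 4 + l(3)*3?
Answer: 6929/9 ≈ 769.89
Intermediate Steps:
P(q, v) = 13/3 (P(q, v) = 4 + 3/(6 + 3) = 4 + 3/9 = 4 + (1/9)*3 = 4 + 1/3 = 13/3)
Z(c) = 169/9 (Z(c) = (13/3)**2 = 169/9)
Z(28)*41 = (169/9)*41 = 6929/9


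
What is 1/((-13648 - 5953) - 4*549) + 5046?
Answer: 109987661/21797 ≈ 5046.0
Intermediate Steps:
1/((-13648 - 5953) - 4*549) + 5046 = 1/(-19601 - 2196) + 5046 = 1/(-21797) + 5046 = -1/21797 + 5046 = 109987661/21797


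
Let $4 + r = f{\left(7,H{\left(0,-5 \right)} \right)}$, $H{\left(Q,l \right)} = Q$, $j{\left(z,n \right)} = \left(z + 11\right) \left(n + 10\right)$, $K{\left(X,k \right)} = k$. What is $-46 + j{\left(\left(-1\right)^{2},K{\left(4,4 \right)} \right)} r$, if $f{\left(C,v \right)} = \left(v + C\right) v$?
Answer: $-718$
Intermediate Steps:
$j{\left(z,n \right)} = \left(10 + n\right) \left(11 + z\right)$ ($j{\left(z,n \right)} = \left(11 + z\right) \left(10 + n\right) = \left(10 + n\right) \left(11 + z\right)$)
$f{\left(C,v \right)} = v \left(C + v\right)$ ($f{\left(C,v \right)} = \left(C + v\right) v = v \left(C + v\right)$)
$r = -4$ ($r = -4 + 0 \left(7 + 0\right) = -4 + 0 \cdot 7 = -4 + 0 = -4$)
$-46 + j{\left(\left(-1\right)^{2},K{\left(4,4 \right)} \right)} r = -46 + \left(110 + 10 \left(-1\right)^{2} + 11 \cdot 4 + 4 \left(-1\right)^{2}\right) \left(-4\right) = -46 + \left(110 + 10 \cdot 1 + 44 + 4 \cdot 1\right) \left(-4\right) = -46 + \left(110 + 10 + 44 + 4\right) \left(-4\right) = -46 + 168 \left(-4\right) = -46 - 672 = -718$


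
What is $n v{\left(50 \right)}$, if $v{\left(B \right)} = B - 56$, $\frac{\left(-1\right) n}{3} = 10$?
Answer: $180$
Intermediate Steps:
$n = -30$ ($n = \left(-3\right) 10 = -30$)
$v{\left(B \right)} = -56 + B$
$n v{\left(50 \right)} = - 30 \left(-56 + 50\right) = \left(-30\right) \left(-6\right) = 180$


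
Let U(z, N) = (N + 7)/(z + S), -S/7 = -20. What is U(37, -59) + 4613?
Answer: 816449/177 ≈ 4612.7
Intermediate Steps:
S = 140 (S = -7*(-20) = 140)
U(z, N) = (7 + N)/(140 + z) (U(z, N) = (N + 7)/(z + 140) = (7 + N)/(140 + z))
U(37, -59) + 4613 = (7 - 59)/(140 + 37) + 4613 = -52/177 + 4613 = 816449/177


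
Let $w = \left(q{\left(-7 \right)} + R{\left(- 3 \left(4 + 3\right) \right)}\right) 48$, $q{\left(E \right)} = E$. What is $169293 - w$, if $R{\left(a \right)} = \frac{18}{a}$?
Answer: $\frac{1187691}{7} \approx 1.6967 \cdot 10^{5}$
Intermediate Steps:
$w = - \frac{2640}{7}$ ($w = \left(-7 + \frac{18}{\left(-3\right) \left(4 + 3\right)}\right) 48 = \left(-7 + \frac{18}{\left(-3\right) 7}\right) 48 = \left(-7 + \frac{18}{-21}\right) 48 = \left(-7 + 18 \left(- \frac{1}{21}\right)\right) 48 = \left(-7 - \frac{6}{7}\right) 48 = \left(- \frac{55}{7}\right) 48 = - \frac{2640}{7} \approx -377.14$)
$169293 - w = 169293 - - \frac{2640}{7} = 169293 + \frac{2640}{7} = \frac{1187691}{7}$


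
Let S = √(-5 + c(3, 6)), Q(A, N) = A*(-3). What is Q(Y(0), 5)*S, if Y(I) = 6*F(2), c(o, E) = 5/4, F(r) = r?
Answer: -18*I*√15 ≈ -69.714*I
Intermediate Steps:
c(o, E) = 5/4 (c(o, E) = 5*(¼) = 5/4)
Y(I) = 12 (Y(I) = 6*2 = 12)
Q(A, N) = -3*A
S = I*√15/2 (S = √(-5 + 5/4) = √(-15/4) = I*√15/2 ≈ 1.9365*I)
Q(Y(0), 5)*S = (-3*12)*(I*√15/2) = -18*I*√15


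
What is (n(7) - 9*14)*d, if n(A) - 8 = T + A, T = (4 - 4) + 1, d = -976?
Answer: 107360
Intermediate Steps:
T = 1 (T = 0 + 1 = 1)
n(A) = 9 + A (n(A) = 8 + (1 + A) = 9 + A)
(n(7) - 9*14)*d = ((9 + 7) - 9*14)*(-976) = (16 - 126)*(-976) = -110*(-976) = 107360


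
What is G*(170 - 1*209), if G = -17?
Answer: 663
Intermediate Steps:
G*(170 - 1*209) = -17*(170 - 1*209) = -17*(170 - 209) = -17*(-39) = 663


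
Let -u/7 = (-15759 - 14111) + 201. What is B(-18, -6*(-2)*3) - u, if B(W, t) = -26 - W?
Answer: -207691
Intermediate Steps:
u = 207683 (u = -7*((-15759 - 14111) + 201) = -7*(-29870 + 201) = -7*(-29669) = 207683)
B(-18, -6*(-2)*3) - u = (-26 - 1*(-18)) - 1*207683 = (-26 + 18) - 207683 = -8 - 207683 = -207691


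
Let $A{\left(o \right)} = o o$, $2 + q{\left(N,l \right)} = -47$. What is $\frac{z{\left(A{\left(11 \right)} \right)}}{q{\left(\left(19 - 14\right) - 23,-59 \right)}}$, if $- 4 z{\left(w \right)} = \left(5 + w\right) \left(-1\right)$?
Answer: $- \frac{9}{14} \approx -0.64286$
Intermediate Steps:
$q{\left(N,l \right)} = -49$ ($q{\left(N,l \right)} = -2 - 47 = -49$)
$A{\left(o \right)} = o^{2}$
$z{\left(w \right)} = \frac{5}{4} + \frac{w}{4}$ ($z{\left(w \right)} = - \frac{\left(5 + w\right) \left(-1\right)}{4} = - \frac{-5 - w}{4} = \frac{5}{4} + \frac{w}{4}$)
$\frac{z{\left(A{\left(11 \right)} \right)}}{q{\left(\left(19 - 14\right) - 23,-59 \right)}} = \frac{\frac{5}{4} + \frac{11^{2}}{4}}{-49} = \left(\frac{5}{4} + \frac{1}{4} \cdot 121\right) \left(- \frac{1}{49}\right) = \left(\frac{5}{4} + \frac{121}{4}\right) \left(- \frac{1}{49}\right) = \frac{63}{2} \left(- \frac{1}{49}\right) = - \frac{9}{14}$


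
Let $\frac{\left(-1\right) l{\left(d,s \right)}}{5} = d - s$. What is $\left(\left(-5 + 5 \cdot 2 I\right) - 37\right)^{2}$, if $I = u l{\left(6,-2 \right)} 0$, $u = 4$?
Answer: $1764$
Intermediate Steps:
$l{\left(d,s \right)} = - 5 d + 5 s$ ($l{\left(d,s \right)} = - 5 \left(d - s\right) = - 5 d + 5 s$)
$I = 0$ ($I = 4 \left(\left(-5\right) 6 + 5 \left(-2\right)\right) 0 = 4 \left(-30 - 10\right) 0 = 4 \left(-40\right) 0 = \left(-160\right) 0 = 0$)
$\left(\left(-5 + 5 \cdot 2 I\right) - 37\right)^{2} = \left(\left(-5 + 5 \cdot 2 \cdot 0\right) - 37\right)^{2} = \left(\left(-5 + 10 \cdot 0\right) - 37\right)^{2} = \left(\left(-5 + 0\right) - 37\right)^{2} = \left(-5 - 37\right)^{2} = \left(-42\right)^{2} = 1764$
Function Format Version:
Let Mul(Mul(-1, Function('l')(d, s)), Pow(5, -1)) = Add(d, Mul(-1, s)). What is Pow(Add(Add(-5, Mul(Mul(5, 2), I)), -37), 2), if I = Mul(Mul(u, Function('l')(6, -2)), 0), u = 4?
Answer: 1764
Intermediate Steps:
Function('l')(d, s) = Add(Mul(-5, d), Mul(5, s)) (Function('l')(d, s) = Mul(-5, Add(d, Mul(-1, s))) = Add(Mul(-5, d), Mul(5, s)))
I = 0 (I = Mul(Mul(4, Add(Mul(-5, 6), Mul(5, -2))), 0) = Mul(Mul(4, Add(-30, -10)), 0) = Mul(Mul(4, -40), 0) = Mul(-160, 0) = 0)
Pow(Add(Add(-5, Mul(Mul(5, 2), I)), -37), 2) = Pow(Add(Add(-5, Mul(Mul(5, 2), 0)), -37), 2) = Pow(Add(Add(-5, Mul(10, 0)), -37), 2) = Pow(Add(Add(-5, 0), -37), 2) = Pow(Add(-5, -37), 2) = Pow(-42, 2) = 1764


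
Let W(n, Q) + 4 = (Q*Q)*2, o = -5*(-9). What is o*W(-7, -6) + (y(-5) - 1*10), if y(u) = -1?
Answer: 3049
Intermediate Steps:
o = 45
W(n, Q) = -4 + 2*Q² (W(n, Q) = -4 + (Q*Q)*2 = -4 + Q²*2 = -4 + 2*Q²)
o*W(-7, -6) + (y(-5) - 1*10) = 45*(-4 + 2*(-6)²) + (-1 - 1*10) = 45*(-4 + 2*36) + (-1 - 10) = 45*(-4 + 72) - 11 = 45*68 - 11 = 3060 - 11 = 3049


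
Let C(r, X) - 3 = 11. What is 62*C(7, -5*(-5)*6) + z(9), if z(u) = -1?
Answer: 867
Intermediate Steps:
C(r, X) = 14 (C(r, X) = 3 + 11 = 14)
62*C(7, -5*(-5)*6) + z(9) = 62*14 - 1 = 868 - 1 = 867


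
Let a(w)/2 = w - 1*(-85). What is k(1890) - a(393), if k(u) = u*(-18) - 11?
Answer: -34987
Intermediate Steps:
k(u) = -11 - 18*u (k(u) = -18*u - 11 = -11 - 18*u)
a(w) = 170 + 2*w (a(w) = 2*(w - 1*(-85)) = 2*(w + 85) = 2*(85 + w) = 170 + 2*w)
k(1890) - a(393) = (-11 - 18*1890) - (170 + 2*393) = (-11 - 34020) - (170 + 786) = -34031 - 1*956 = -34031 - 956 = -34987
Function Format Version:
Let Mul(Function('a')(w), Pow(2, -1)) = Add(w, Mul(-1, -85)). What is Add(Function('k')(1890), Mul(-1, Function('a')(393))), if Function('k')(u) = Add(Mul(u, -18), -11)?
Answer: -34987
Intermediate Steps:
Function('k')(u) = Add(-11, Mul(-18, u)) (Function('k')(u) = Add(Mul(-18, u), -11) = Add(-11, Mul(-18, u)))
Function('a')(w) = Add(170, Mul(2, w)) (Function('a')(w) = Mul(2, Add(w, Mul(-1, -85))) = Mul(2, Add(w, 85)) = Mul(2, Add(85, w)) = Add(170, Mul(2, w)))
Add(Function('k')(1890), Mul(-1, Function('a')(393))) = Add(Add(-11, Mul(-18, 1890)), Mul(-1, Add(170, Mul(2, 393)))) = Add(Add(-11, -34020), Mul(-1, Add(170, 786))) = Add(-34031, Mul(-1, 956)) = Add(-34031, -956) = -34987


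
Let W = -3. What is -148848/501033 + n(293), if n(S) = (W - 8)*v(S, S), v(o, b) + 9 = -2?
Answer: 45505/377 ≈ 120.70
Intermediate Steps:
v(o, b) = -11 (v(o, b) = -9 - 2 = -11)
n(S) = 121 (n(S) = (-3 - 8)*(-11) = -11*(-11) = 121)
-148848/501033 + n(293) = -148848/501033 + 121 = -148848*1/501033 + 121 = -112/377 + 121 = 45505/377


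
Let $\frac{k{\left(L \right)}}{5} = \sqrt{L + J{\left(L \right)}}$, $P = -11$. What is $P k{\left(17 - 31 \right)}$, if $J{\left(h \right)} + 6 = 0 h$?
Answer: $- 110 i \sqrt{5} \approx - 245.97 i$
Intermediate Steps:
$J{\left(h \right)} = -6$ ($J{\left(h \right)} = -6 + 0 h = -6 + 0 = -6$)
$k{\left(L \right)} = 5 \sqrt{-6 + L}$ ($k{\left(L \right)} = 5 \sqrt{L - 6} = 5 \sqrt{-6 + L}$)
$P k{\left(17 - 31 \right)} = - 11 \cdot 5 \sqrt{-6 + \left(17 - 31\right)} = - 11 \cdot 5 \sqrt{-6 - 14} = - 11 \cdot 5 \sqrt{-20} = - 11 \cdot 5 \cdot 2 i \sqrt{5} = - 11 \cdot 10 i \sqrt{5} = - 110 i \sqrt{5}$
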